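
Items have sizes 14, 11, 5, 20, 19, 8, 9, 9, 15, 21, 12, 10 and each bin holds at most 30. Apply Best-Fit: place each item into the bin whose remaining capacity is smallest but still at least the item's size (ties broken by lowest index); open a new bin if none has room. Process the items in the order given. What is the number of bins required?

Put 14 in bin 1; 16 remain.
Put 11 in bin 1; 5 remain.
Put 5 in bin 1; 0 remain.
Put 20 in bin 2; 10 remain.
Put 19 in bin 3; 11 remain.
Put 8 in bin 2; 2 remain.
Put 9 in bin 3; 2 remain.
Put 9 in bin 4; 21 remain.
Put 15 in bin 4; 6 remain.
Put 21 in bin 5; 9 remain.
Put 12 in bin 6; 18 remain.
Put 10 in bin 6; 8 remain.
Final bins: [14,11,5] [20,8] [19,9] [9,15] [21] [12,10].

6 bins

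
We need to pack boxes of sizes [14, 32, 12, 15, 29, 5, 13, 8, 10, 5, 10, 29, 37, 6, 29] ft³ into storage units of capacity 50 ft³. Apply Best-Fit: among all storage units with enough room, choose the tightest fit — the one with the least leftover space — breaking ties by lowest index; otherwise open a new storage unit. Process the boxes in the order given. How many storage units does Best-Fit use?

14 ft³ → storage unit 1 (remaining 36 ft³)
32 ft³ → storage unit 1 (remaining 4 ft³)
12 ft³ → storage unit 2 (remaining 38 ft³)
15 ft³ → storage unit 2 (remaining 23 ft³)
29 ft³ → storage unit 3 (remaining 21 ft³)
5 ft³ → storage unit 3 (remaining 16 ft³)
13 ft³ → storage unit 3 (remaining 3 ft³)
8 ft³ → storage unit 2 (remaining 15 ft³)
10 ft³ → storage unit 2 (remaining 5 ft³)
5 ft³ → storage unit 2 (remaining 0 ft³)
10 ft³ → storage unit 4 (remaining 40 ft³)
29 ft³ → storage unit 4 (remaining 11 ft³)
37 ft³ → storage unit 5 (remaining 13 ft³)
6 ft³ → storage unit 4 (remaining 5 ft³)
29 ft³ → storage unit 6 (remaining 21 ft³)

6 storage units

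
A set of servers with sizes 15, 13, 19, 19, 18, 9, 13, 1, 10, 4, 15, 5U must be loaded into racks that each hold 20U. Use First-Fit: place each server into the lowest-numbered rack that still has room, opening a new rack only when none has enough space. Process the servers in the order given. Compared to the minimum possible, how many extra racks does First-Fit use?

First-Fit: [15,1,4] [13,5] [19] [19] [18] [9,10] [13] [15] → 8 racks.
Total size 141U; any packing needs at least ⌈141/20⌉ = 8 racks.
So 8 is already optimal.

0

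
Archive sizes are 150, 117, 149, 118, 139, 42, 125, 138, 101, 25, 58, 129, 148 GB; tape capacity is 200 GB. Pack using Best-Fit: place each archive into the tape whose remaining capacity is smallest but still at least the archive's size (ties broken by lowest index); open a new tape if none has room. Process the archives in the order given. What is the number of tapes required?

10

150 GB → tape 1 (remaining 50 GB)
117 GB → tape 2 (remaining 83 GB)
149 GB → tape 3 (remaining 51 GB)
118 GB → tape 4 (remaining 82 GB)
139 GB → tape 5 (remaining 61 GB)
42 GB → tape 1 (remaining 8 GB)
125 GB → tape 6 (remaining 75 GB)
138 GB → tape 7 (remaining 62 GB)
101 GB → tape 8 (remaining 99 GB)
25 GB → tape 3 (remaining 26 GB)
58 GB → tape 5 (remaining 3 GB)
129 GB → tape 9 (remaining 71 GB)
148 GB → tape 10 (remaining 52 GB)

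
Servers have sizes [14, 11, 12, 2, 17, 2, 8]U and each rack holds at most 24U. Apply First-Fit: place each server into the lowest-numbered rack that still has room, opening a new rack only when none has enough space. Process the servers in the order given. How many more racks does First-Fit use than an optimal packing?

First-Fit: [14,2,2] [11,12] [17] [8] → 4 racks.
Total size 66U; any packing needs at least ⌈66/24⌉ = 3 racks.
An optimal packing achieves that bound: [17,2,2] [14,8] [12,11] → 3 racks.
Excess: 4 − 3 = 1.

1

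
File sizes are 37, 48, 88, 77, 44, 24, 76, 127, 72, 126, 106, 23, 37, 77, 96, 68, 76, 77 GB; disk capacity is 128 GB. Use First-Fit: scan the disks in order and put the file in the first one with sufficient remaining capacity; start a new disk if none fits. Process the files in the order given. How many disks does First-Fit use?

Put 37 GB in disk 1; 91 GB remain.
Put 48 GB in disk 1; 43 GB remain.
Put 88 GB in disk 2; 40 GB remain.
Put 77 GB in disk 3; 51 GB remain.
Put 44 GB in disk 3; 7 GB remain.
Put 24 GB in disk 1; 19 GB remain.
Put 76 GB in disk 4; 52 GB remain.
Put 127 GB in disk 5; 1 GB remain.
Put 72 GB in disk 6; 56 GB remain.
Put 126 GB in disk 7; 2 GB remain.
Put 106 GB in disk 8; 22 GB remain.
Put 23 GB in disk 2; 17 GB remain.
Put 37 GB in disk 4; 15 GB remain.
Put 77 GB in disk 9; 51 GB remain.
Put 96 GB in disk 10; 32 GB remain.
Put 68 GB in disk 11; 60 GB remain.
Put 76 GB in disk 12; 52 GB remain.
Put 77 GB in disk 13; 51 GB remain.
Final disks: [37,48,24] [88,23] [77,44] [76,37] [127] [72] [126] [106] [77] [96] [68] [76] [77].

13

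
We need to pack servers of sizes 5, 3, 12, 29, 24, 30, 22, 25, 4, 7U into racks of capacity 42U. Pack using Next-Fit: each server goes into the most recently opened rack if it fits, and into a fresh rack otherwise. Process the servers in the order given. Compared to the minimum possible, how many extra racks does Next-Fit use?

Next-Fit: [5,3,12] [29] [24] [30] [22] [25,4,7] → 6 racks.
5 servers exceed 21U (half the capacity), and no two of those can share a rack, so at least 5 racks are needed.
An optimal packing achieves that bound: [30,12] [29,7,5] [25,4,3] [24] [22] → 5 racks.
Excess: 6 − 5 = 1.

1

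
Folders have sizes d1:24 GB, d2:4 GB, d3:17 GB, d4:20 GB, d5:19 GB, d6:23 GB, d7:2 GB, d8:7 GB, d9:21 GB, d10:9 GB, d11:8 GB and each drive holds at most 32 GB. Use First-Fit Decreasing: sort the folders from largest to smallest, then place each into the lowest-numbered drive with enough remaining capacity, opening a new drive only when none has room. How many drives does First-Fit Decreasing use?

Sorted descending: 24, 23, 21, 20, 19, 17, 9, 8, 7, 4, 2.
drive 1: place 24 GB, 8 GB left
drive 2: place 23 GB, 9 GB left
drive 3: place 21 GB, 11 GB left
drive 4: place 20 GB, 12 GB left
drive 5: place 19 GB, 13 GB left
drive 6: place 17 GB, 15 GB left
drive 2: place 9 GB, 0 GB left
drive 1: place 8 GB, 0 GB left
drive 3: place 7 GB, 4 GB left
drive 3: place 4 GB, 0 GB left
drive 4: place 2 GB, 10 GB left

6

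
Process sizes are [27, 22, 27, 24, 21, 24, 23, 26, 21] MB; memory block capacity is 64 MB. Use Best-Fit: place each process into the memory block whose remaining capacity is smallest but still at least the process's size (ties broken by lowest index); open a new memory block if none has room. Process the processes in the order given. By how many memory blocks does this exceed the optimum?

1

Best-Fit: [27,22] [27,24] [21,24] [23,26] [21] → 5 memory blocks.
Total size 215 MB; any packing needs at least ⌈215/64⌉ = 4 memory blocks.
An optimal packing achieves that bound: [27,27] [26,24] [24,23] [22,21,21] → 4 memory blocks.
Excess: 5 − 4 = 1.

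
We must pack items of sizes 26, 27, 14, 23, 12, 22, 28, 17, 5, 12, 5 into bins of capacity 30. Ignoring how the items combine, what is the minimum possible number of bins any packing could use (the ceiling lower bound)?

7

Total size = 26 + 27 + 14 + 23 + 12 + 22 + 28 + 17 + 5 + 12 + 5 = 191.
⌈191 / 30⌉ = 7.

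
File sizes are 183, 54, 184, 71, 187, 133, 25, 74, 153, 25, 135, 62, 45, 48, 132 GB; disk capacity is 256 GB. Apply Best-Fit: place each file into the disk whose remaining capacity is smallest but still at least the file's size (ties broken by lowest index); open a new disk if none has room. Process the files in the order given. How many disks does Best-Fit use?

183 GB → disk 1 (remaining 73 GB)
54 GB → disk 1 (remaining 19 GB)
184 GB → disk 2 (remaining 72 GB)
71 GB → disk 2 (remaining 1 GB)
187 GB → disk 3 (remaining 69 GB)
133 GB → disk 4 (remaining 123 GB)
25 GB → disk 3 (remaining 44 GB)
74 GB → disk 4 (remaining 49 GB)
153 GB → disk 5 (remaining 103 GB)
25 GB → disk 3 (remaining 19 GB)
135 GB → disk 6 (remaining 121 GB)
62 GB → disk 5 (remaining 41 GB)
45 GB → disk 4 (remaining 4 GB)
48 GB → disk 6 (remaining 73 GB)
132 GB → disk 7 (remaining 124 GB)

7 disks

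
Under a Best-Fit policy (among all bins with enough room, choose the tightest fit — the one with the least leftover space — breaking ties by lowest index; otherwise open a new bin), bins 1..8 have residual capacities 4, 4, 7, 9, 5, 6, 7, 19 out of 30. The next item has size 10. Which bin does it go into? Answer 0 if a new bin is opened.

8

Bins with room: bin 8 (19).
Tightest fit is bin 8 with 19 free.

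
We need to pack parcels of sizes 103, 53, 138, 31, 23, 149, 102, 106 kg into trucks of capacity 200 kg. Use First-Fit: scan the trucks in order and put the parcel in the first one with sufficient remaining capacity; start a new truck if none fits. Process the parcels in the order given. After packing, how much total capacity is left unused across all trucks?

295

Put 103 kg in truck 1; 97 kg remain.
Put 53 kg in truck 1; 44 kg remain.
Put 138 kg in truck 2; 62 kg remain.
Put 31 kg in truck 1; 13 kg remain.
Put 23 kg in truck 2; 39 kg remain.
Put 149 kg in truck 3; 51 kg remain.
Put 102 kg in truck 4; 98 kg remain.
Put 106 kg in truck 5; 94 kg remain.
5 trucks × 200 kg = 1000 kg; used 705 kg; unused 295 kg.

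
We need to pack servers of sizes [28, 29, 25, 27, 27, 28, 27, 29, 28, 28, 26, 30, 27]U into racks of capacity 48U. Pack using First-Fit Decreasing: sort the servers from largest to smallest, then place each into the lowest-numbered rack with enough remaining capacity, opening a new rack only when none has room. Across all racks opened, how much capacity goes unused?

265

Sorted descending: 30, 29, 29, 28, 28, 28, 28, 27, 27, 27, 27, 26, 25.
rack 1: place 30U, 18U left
rack 2: place 29U, 19U left
rack 3: place 29U, 19U left
rack 4: place 28U, 20U left
rack 5: place 28U, 20U left
rack 6: place 28U, 20U left
rack 7: place 28U, 20U left
rack 8: place 27U, 21U left
rack 9: place 27U, 21U left
rack 10: place 27U, 21U left
rack 11: place 27U, 21U left
rack 12: place 26U, 22U left
rack 13: place 25U, 23U left
13 racks × 48U = 624U; used 359U; unused 265U.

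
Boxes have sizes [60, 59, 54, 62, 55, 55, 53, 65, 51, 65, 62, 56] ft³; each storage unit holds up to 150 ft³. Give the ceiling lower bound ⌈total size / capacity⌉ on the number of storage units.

5

Total size = 60 + 59 + 54 + 62 + 55 + 55 + 53 + 65 + 51 + 65 + 62 + 56 = 697 ft³.
⌈697 / 150⌉ = 5.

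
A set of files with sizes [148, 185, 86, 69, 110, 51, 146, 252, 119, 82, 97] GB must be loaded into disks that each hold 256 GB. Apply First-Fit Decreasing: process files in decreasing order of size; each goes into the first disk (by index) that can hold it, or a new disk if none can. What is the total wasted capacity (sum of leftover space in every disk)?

191

Sorted descending: 252, 185, 148, 146, 119, 110, 97, 86, 82, 69, 51.
252 GB → disk 1 (remaining 4 GB)
185 GB → disk 2 (remaining 71 GB)
148 GB → disk 3 (remaining 108 GB)
146 GB → disk 4 (remaining 110 GB)
119 GB → disk 5 (remaining 137 GB)
110 GB → disk 4 (remaining 0 GB)
97 GB → disk 3 (remaining 11 GB)
86 GB → disk 5 (remaining 51 GB)
82 GB → disk 6 (remaining 174 GB)
69 GB → disk 2 (remaining 2 GB)
51 GB → disk 5 (remaining 0 GB)
6 disks × 256 GB = 1536 GB; used 1345 GB; unused 191 GB.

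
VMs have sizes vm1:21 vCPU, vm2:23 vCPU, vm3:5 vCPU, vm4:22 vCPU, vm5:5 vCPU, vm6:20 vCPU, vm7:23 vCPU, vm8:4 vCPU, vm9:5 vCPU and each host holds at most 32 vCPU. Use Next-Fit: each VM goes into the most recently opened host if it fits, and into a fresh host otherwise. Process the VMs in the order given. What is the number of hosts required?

vm1 (21 vCPU) → host 1 (remaining 11 vCPU)
vm2 (23 vCPU) → host 2 (remaining 9 vCPU)
vm3 (5 vCPU) → host 2 (remaining 4 vCPU)
vm4 (22 vCPU) → host 3 (remaining 10 vCPU)
vm5 (5 vCPU) → host 3 (remaining 5 vCPU)
vm6 (20 vCPU) → host 4 (remaining 12 vCPU)
vm7 (23 vCPU) → host 5 (remaining 9 vCPU)
vm8 (4 vCPU) → host 5 (remaining 5 vCPU)
vm9 (5 vCPU) → host 5 (remaining 0 vCPU)

5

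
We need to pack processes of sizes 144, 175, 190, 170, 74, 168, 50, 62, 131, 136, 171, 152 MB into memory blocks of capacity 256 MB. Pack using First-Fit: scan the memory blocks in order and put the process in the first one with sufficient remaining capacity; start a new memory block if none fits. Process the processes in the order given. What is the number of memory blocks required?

9 memory blocks

Put 144 MB in memory block 1; 112 MB remain.
Put 175 MB in memory block 2; 81 MB remain.
Put 190 MB in memory block 3; 66 MB remain.
Put 170 MB in memory block 4; 86 MB remain.
Put 74 MB in memory block 1; 38 MB remain.
Put 168 MB in memory block 5; 88 MB remain.
Put 50 MB in memory block 2; 31 MB remain.
Put 62 MB in memory block 3; 4 MB remain.
Put 131 MB in memory block 6; 125 MB remain.
Put 136 MB in memory block 7; 120 MB remain.
Put 171 MB in memory block 8; 85 MB remain.
Put 152 MB in memory block 9; 104 MB remain.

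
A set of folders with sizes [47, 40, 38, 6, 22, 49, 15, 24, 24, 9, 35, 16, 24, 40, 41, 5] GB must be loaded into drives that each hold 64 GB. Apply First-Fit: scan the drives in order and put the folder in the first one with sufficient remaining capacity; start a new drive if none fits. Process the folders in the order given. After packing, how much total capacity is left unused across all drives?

drive 1: place 47 GB, 17 GB left
drive 2: place 40 GB, 24 GB left
drive 3: place 38 GB, 26 GB left
drive 1: place 6 GB, 11 GB left
drive 2: place 22 GB, 2 GB left
drive 4: place 49 GB, 15 GB left
drive 3: place 15 GB, 11 GB left
drive 5: place 24 GB, 40 GB left
drive 5: place 24 GB, 16 GB left
drive 1: place 9 GB, 2 GB left
drive 6: place 35 GB, 29 GB left
drive 5: place 16 GB, 0 GB left
drive 6: place 24 GB, 5 GB left
drive 7: place 40 GB, 24 GB left
drive 8: place 41 GB, 23 GB left
drive 3: place 5 GB, 6 GB left
8 drives × 64 GB = 512 GB; used 435 GB; unused 77 GB.

77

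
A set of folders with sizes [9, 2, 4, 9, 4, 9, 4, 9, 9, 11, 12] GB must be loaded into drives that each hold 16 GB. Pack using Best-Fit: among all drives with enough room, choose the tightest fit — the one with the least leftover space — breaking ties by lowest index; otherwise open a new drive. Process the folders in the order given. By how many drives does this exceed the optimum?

Best-Fit: [9,2,4] [9,4] [9,4] [9] [9] [11] [12] → 7 drives.
7 folders exceed 8 GB (half the capacity), and no two of those can share a drive, so at least 7 drives are needed.
So 7 is already optimal.

0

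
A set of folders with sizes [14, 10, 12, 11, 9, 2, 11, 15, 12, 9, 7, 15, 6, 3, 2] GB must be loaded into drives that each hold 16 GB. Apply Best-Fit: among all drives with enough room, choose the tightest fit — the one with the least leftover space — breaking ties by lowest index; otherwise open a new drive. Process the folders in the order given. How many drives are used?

drive 1: place 14 GB, 2 GB left
drive 2: place 10 GB, 6 GB left
drive 3: place 12 GB, 4 GB left
drive 4: place 11 GB, 5 GB left
drive 5: place 9 GB, 7 GB left
drive 1: place 2 GB, 0 GB left
drive 6: place 11 GB, 5 GB left
drive 7: place 15 GB, 1 GB left
drive 8: place 12 GB, 4 GB left
drive 9: place 9 GB, 7 GB left
drive 5: place 7 GB, 0 GB left
drive 10: place 15 GB, 1 GB left
drive 2: place 6 GB, 0 GB left
drive 3: place 3 GB, 1 GB left
drive 8: place 2 GB, 2 GB left

10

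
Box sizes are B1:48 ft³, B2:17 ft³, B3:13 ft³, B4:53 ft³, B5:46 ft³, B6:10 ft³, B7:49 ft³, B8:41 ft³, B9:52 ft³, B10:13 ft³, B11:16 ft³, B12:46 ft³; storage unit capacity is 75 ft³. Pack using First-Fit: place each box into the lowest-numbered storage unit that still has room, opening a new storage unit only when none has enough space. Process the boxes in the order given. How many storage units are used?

7 storage units

Put B1 (48 ft³) in storage unit 1; 27 ft³ remain.
Put B2 (17 ft³) in storage unit 1; 10 ft³ remain.
Put B3 (13 ft³) in storage unit 2; 62 ft³ remain.
Put B4 (53 ft³) in storage unit 2; 9 ft³ remain.
Put B5 (46 ft³) in storage unit 3; 29 ft³ remain.
Put B6 (10 ft³) in storage unit 1; 0 ft³ remain.
Put B7 (49 ft³) in storage unit 4; 26 ft³ remain.
Put B8 (41 ft³) in storage unit 5; 34 ft³ remain.
Put B9 (52 ft³) in storage unit 6; 23 ft³ remain.
Put B10 (13 ft³) in storage unit 3; 16 ft³ remain.
Put B11 (16 ft³) in storage unit 3; 0 ft³ remain.
Put B12 (46 ft³) in storage unit 7; 29 ft³ remain.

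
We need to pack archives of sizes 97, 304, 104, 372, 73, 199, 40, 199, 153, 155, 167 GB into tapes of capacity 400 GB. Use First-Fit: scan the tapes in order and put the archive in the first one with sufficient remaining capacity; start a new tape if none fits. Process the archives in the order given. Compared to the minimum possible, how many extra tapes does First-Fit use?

1

First-Fit: [97,104,73,40] [304] [372] [199,199] [153,155] [167] → 6 tapes.
Total size 1863 GB; any packing needs at least ⌈1863/400⌉ = 5 tapes.
An optimal packing achieves that bound: [372] [304,73] [199,199] [167,155,40] [153,104,97] → 5 tapes.
Excess: 6 − 5 = 1.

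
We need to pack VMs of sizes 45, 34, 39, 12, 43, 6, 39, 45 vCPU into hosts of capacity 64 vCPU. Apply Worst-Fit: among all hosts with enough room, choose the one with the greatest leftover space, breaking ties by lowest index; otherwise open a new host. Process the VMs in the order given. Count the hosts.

45 vCPU → host 1 (remaining 19 vCPU)
34 vCPU → host 2 (remaining 30 vCPU)
39 vCPU → host 3 (remaining 25 vCPU)
12 vCPU → host 2 (remaining 18 vCPU)
43 vCPU → host 4 (remaining 21 vCPU)
6 vCPU → host 3 (remaining 19 vCPU)
39 vCPU → host 5 (remaining 25 vCPU)
45 vCPU → host 6 (remaining 19 vCPU)

6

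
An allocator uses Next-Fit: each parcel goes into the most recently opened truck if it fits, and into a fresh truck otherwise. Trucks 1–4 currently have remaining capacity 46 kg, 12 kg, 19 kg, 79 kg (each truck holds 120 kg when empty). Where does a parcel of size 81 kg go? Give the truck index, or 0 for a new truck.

0

Next-Fit only looks at truck 4, which has 79 kg free.
81 kg does not fit, so a new truck is opened.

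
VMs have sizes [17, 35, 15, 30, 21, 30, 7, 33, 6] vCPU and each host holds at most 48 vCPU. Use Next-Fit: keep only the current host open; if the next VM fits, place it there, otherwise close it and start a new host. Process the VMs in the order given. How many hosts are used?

6 hosts

Put 17 vCPU in host 1; 31 vCPU remain.
Put 35 vCPU in host 2; 13 vCPU remain.
Put 15 vCPU in host 3; 33 vCPU remain.
Put 30 vCPU in host 3; 3 vCPU remain.
Put 21 vCPU in host 4; 27 vCPU remain.
Put 30 vCPU in host 5; 18 vCPU remain.
Put 7 vCPU in host 5; 11 vCPU remain.
Put 33 vCPU in host 6; 15 vCPU remain.
Put 6 vCPU in host 6; 9 vCPU remain.
Final hosts: [17] [35] [15,30] [21] [30,7] [33,6].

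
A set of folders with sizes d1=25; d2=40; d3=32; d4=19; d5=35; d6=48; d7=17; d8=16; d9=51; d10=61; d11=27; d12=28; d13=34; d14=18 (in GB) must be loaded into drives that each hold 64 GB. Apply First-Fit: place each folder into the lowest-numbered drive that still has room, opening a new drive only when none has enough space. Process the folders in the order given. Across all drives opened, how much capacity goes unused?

61

d1 (25 GB) → drive 1 (remaining 39 GB)
d2 (40 GB) → drive 2 (remaining 24 GB)
d3 (32 GB) → drive 1 (remaining 7 GB)
d4 (19 GB) → drive 2 (remaining 5 GB)
d5 (35 GB) → drive 3 (remaining 29 GB)
d6 (48 GB) → drive 4 (remaining 16 GB)
d7 (17 GB) → drive 3 (remaining 12 GB)
d8 (16 GB) → drive 4 (remaining 0 GB)
d9 (51 GB) → drive 5 (remaining 13 GB)
d10 (61 GB) → drive 6 (remaining 3 GB)
d11 (27 GB) → drive 7 (remaining 37 GB)
d12 (28 GB) → drive 7 (remaining 9 GB)
d13 (34 GB) → drive 8 (remaining 30 GB)
d14 (18 GB) → drive 8 (remaining 12 GB)
8 drives × 64 GB = 512 GB; used 451 GB; unused 61 GB.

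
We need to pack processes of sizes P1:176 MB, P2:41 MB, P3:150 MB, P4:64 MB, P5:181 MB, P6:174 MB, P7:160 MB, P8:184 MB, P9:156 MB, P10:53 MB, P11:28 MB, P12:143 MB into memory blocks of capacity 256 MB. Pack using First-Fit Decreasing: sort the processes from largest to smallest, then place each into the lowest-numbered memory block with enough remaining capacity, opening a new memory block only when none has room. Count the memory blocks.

Sorted descending: 184, 181, 176, 174, 160, 156, 150, 143, 64, 53, 41, 28.
184 MB → memory block 1 (remaining 72 MB)
181 MB → memory block 2 (remaining 75 MB)
176 MB → memory block 3 (remaining 80 MB)
174 MB → memory block 4 (remaining 82 MB)
160 MB → memory block 5 (remaining 96 MB)
156 MB → memory block 6 (remaining 100 MB)
150 MB → memory block 7 (remaining 106 MB)
143 MB → memory block 8 (remaining 113 MB)
64 MB → memory block 1 (remaining 8 MB)
53 MB → memory block 2 (remaining 22 MB)
41 MB → memory block 3 (remaining 39 MB)
28 MB → memory block 3 (remaining 11 MB)

8 memory blocks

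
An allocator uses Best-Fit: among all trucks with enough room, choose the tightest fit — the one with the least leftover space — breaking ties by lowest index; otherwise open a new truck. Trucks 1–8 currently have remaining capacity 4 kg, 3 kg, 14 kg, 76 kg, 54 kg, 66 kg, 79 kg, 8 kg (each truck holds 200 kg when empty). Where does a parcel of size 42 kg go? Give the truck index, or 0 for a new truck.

5

Trucks with room: truck 4 (76 kg), truck 5 (54 kg), truck 6 (66 kg), truck 7 (79 kg).
Tightest fit is truck 5 with 54 kg free.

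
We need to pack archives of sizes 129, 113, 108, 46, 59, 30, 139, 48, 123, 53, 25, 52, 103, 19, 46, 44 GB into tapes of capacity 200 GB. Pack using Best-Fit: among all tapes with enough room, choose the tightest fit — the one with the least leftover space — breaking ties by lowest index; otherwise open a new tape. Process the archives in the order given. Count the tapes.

6 tapes

Put 129 GB in tape 1; 71 GB remain.
Put 113 GB in tape 2; 87 GB remain.
Put 108 GB in tape 3; 92 GB remain.
Put 46 GB in tape 1; 25 GB remain.
Put 59 GB in tape 2; 28 GB remain.
Put 30 GB in tape 3; 62 GB remain.
Put 139 GB in tape 4; 61 GB remain.
Put 48 GB in tape 4; 13 GB remain.
Put 123 GB in tape 5; 77 GB remain.
Put 53 GB in tape 3; 9 GB remain.
Put 25 GB in tape 1; 0 GB remain.
Put 52 GB in tape 5; 25 GB remain.
Put 103 GB in tape 6; 97 GB remain.
Put 19 GB in tape 5; 6 GB remain.
Put 46 GB in tape 6; 51 GB remain.
Put 44 GB in tape 6; 7 GB remain.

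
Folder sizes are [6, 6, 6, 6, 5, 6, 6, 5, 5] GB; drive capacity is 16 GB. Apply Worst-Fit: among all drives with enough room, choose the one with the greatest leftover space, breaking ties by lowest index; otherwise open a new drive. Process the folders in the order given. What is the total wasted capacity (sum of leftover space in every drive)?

6 GB → drive 1 (remaining 10 GB)
6 GB → drive 1 (remaining 4 GB)
6 GB → drive 2 (remaining 10 GB)
6 GB → drive 2 (remaining 4 GB)
5 GB → drive 3 (remaining 11 GB)
6 GB → drive 3 (remaining 5 GB)
6 GB → drive 4 (remaining 10 GB)
5 GB → drive 4 (remaining 5 GB)
5 GB → drive 3 (remaining 0 GB)
4 drives × 16 GB = 64 GB; used 51 GB; unused 13 GB.

13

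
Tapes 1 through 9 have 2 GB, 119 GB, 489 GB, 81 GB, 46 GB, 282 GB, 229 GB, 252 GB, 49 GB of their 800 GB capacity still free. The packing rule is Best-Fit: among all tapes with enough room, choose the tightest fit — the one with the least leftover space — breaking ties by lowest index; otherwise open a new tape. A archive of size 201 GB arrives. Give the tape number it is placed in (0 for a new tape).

Tapes with room: tape 3 (489 GB), tape 6 (282 GB), tape 7 (229 GB), tape 8 (252 GB).
Tightest fit is tape 7 with 229 GB free.

7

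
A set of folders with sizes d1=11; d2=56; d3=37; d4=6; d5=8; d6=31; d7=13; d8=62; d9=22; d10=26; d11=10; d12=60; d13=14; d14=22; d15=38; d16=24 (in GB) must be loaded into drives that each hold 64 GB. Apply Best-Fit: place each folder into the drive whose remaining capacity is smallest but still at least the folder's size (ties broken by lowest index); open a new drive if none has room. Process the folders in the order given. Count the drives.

d1 (11 GB) → drive 1 (remaining 53 GB)
d2 (56 GB) → drive 2 (remaining 8 GB)
d3 (37 GB) → drive 1 (remaining 16 GB)
d4 (6 GB) → drive 2 (remaining 2 GB)
d5 (8 GB) → drive 1 (remaining 8 GB)
d6 (31 GB) → drive 3 (remaining 33 GB)
d7 (13 GB) → drive 3 (remaining 20 GB)
d8 (62 GB) → drive 4 (remaining 2 GB)
d9 (22 GB) → drive 5 (remaining 42 GB)
d10 (26 GB) → drive 5 (remaining 16 GB)
d11 (10 GB) → drive 5 (remaining 6 GB)
d12 (60 GB) → drive 6 (remaining 4 GB)
d13 (14 GB) → drive 3 (remaining 6 GB)
d14 (22 GB) → drive 7 (remaining 42 GB)
d15 (38 GB) → drive 7 (remaining 4 GB)
d16 (24 GB) → drive 8 (remaining 40 GB)

8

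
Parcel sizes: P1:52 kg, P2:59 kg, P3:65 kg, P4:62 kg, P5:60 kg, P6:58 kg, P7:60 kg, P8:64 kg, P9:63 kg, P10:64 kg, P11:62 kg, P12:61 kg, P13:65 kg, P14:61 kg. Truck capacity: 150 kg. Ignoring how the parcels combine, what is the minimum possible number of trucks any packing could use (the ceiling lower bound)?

Total size = 52 + 59 + 65 + 62 + 60 + 58 + 60 + 64 + 63 + 64 + 62 + 61 + 65 + 61 = 856 kg.
⌈856 / 150⌉ = 6.

6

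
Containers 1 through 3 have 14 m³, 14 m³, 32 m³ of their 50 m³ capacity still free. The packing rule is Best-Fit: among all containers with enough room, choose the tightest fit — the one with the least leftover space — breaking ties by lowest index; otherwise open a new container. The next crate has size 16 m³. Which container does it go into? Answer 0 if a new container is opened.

3

Containers with room: container 3 (32 m³).
Tightest fit is container 3 with 32 m³ free.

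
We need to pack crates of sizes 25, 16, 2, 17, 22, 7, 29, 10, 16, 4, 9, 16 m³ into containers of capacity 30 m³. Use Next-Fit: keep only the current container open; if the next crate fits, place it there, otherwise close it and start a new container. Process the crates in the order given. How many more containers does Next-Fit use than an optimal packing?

Next-Fit: [25] [16,2] [17] [22,7] [29] [10,16,4] [9,16] → 7 containers.
7 crates exceed 15 m³ (half the capacity), and no two of those can share a container, so at least 7 containers are needed.
So 7 is already optimal.

0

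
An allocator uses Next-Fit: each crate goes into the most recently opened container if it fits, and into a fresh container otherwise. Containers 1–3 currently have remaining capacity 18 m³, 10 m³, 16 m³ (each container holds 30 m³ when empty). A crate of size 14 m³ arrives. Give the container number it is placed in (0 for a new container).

3

Next-Fit only looks at container 3, which has 16 m³ free.
14 m³ fits there.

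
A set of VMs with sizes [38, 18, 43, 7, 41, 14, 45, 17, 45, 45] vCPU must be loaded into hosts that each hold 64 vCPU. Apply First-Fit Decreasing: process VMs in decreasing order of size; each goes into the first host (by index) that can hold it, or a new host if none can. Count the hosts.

6 hosts

Sorted descending: 45, 45, 45, 43, 41, 38, 18, 17, 14, 7.
Put 45 vCPU in host 1; 19 vCPU remain.
Put 45 vCPU in host 2; 19 vCPU remain.
Put 45 vCPU in host 3; 19 vCPU remain.
Put 43 vCPU in host 4; 21 vCPU remain.
Put 41 vCPU in host 5; 23 vCPU remain.
Put 38 vCPU in host 6; 26 vCPU remain.
Put 18 vCPU in host 1; 1 vCPU remain.
Put 17 vCPU in host 2; 2 vCPU remain.
Put 14 vCPU in host 3; 5 vCPU remain.
Put 7 vCPU in host 4; 14 vCPU remain.
Final hosts: [45,18] [45,17] [45,14] [43,7] [41] [38].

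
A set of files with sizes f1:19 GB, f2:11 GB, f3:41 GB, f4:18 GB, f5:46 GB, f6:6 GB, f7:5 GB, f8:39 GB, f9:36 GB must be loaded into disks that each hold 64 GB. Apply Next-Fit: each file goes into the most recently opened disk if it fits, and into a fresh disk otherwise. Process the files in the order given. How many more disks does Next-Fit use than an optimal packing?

1

Next-Fit: [19,11] [41,18] [46,6,5] [39] [36] → 5 disks.
Total size 221 GB; any packing needs at least ⌈221/64⌉ = 4 disks.
An optimal packing achieves that bound: [46,18] [41,19] [39,11,6,5] [36] → 4 disks.
Excess: 5 − 4 = 1.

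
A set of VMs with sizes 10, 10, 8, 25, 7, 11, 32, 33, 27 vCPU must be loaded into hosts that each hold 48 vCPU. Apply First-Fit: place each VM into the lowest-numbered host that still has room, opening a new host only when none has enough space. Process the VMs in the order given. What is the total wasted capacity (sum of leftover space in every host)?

10 vCPU → host 1 (remaining 38 vCPU)
10 vCPU → host 1 (remaining 28 vCPU)
8 vCPU → host 1 (remaining 20 vCPU)
25 vCPU → host 2 (remaining 23 vCPU)
7 vCPU → host 1 (remaining 13 vCPU)
11 vCPU → host 1 (remaining 2 vCPU)
32 vCPU → host 3 (remaining 16 vCPU)
33 vCPU → host 4 (remaining 15 vCPU)
27 vCPU → host 5 (remaining 21 vCPU)
5 hosts × 48 vCPU = 240 vCPU; used 163 vCPU; unused 77 vCPU.

77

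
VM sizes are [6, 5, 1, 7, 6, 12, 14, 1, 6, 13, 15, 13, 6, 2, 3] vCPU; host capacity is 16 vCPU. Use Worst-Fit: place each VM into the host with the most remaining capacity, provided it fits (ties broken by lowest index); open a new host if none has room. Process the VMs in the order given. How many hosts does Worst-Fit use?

Put 6 vCPU in host 1; 10 vCPU remain.
Put 5 vCPU in host 1; 5 vCPU remain.
Put 1 vCPU in host 1; 4 vCPU remain.
Put 7 vCPU in host 2; 9 vCPU remain.
Put 6 vCPU in host 2; 3 vCPU remain.
Put 12 vCPU in host 3; 4 vCPU remain.
Put 14 vCPU in host 4; 2 vCPU remain.
Put 1 vCPU in host 1; 3 vCPU remain.
Put 6 vCPU in host 5; 10 vCPU remain.
Put 13 vCPU in host 6; 3 vCPU remain.
Put 15 vCPU in host 7; 1 vCPU remain.
Put 13 vCPU in host 8; 3 vCPU remain.
Put 6 vCPU in host 5; 4 vCPU remain.
Put 2 vCPU in host 3; 2 vCPU remain.
Put 3 vCPU in host 5; 1 vCPU remain.
Final hosts: [6,5,1,1] [7,6] [12,2] [14] [6,6,3] [13] [15] [13].

8 hosts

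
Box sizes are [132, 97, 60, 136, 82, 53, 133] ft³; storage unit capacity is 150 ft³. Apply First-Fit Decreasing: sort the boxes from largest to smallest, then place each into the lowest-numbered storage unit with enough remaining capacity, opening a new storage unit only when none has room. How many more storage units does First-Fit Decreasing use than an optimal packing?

First-Fit Decreasing: [136] [133] [132] [97,53] [82,60] → 5 storage units.
Total size 693 ft³; any packing needs at least ⌈693/150⌉ = 5 storage units.
So 5 is already optimal.

0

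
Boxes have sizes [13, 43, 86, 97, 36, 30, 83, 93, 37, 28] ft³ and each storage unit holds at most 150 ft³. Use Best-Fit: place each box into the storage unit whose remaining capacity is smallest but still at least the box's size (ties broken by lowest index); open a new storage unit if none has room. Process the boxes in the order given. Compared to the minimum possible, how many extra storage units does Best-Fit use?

Best-Fit: [13,43,86] [97,36] [30,83,37] [93,28] → 4 storage units.
Total size 546 ft³; any packing needs at least ⌈546/150⌉ = 4 storage units.
So 4 is already optimal.

0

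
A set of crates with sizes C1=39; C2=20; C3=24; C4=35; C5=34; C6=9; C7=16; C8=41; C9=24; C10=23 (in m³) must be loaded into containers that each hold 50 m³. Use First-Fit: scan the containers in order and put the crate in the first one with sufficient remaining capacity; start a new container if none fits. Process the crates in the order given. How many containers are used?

Put C1 (39 m³) in container 1; 11 m³ remain.
Put C2 (20 m³) in container 2; 30 m³ remain.
Put C3 (24 m³) in container 2; 6 m³ remain.
Put C4 (35 m³) in container 3; 15 m³ remain.
Put C5 (34 m³) in container 4; 16 m³ remain.
Put C6 (9 m³) in container 1; 2 m³ remain.
Put C7 (16 m³) in container 4; 0 m³ remain.
Put C8 (41 m³) in container 5; 9 m³ remain.
Put C9 (24 m³) in container 6; 26 m³ remain.
Put C10 (23 m³) in container 6; 3 m³ remain.

6 containers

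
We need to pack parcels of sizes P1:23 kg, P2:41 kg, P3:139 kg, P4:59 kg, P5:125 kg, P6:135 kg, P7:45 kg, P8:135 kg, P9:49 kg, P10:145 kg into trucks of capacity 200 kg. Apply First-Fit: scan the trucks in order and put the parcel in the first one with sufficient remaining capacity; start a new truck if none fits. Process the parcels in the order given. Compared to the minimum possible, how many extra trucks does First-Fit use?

First-Fit: [23,41,59,45] [139,49] [125] [135] [135] [145] → 6 trucks.
Total size 896 kg; any packing needs at least ⌈896/200⌉ = 5 trucks.
An optimal packing achieves that bound: [145,49] [139,59] [135,45] [135,41,23] [125] → 5 trucks.
Excess: 6 − 5 = 1.

1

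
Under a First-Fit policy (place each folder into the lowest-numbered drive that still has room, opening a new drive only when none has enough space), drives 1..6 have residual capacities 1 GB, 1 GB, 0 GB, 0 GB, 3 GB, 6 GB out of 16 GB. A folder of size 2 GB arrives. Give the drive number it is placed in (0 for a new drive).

5

Drives with room: drive 5 (3 GB), drive 6 (6 GB).
The first with room is drive 5.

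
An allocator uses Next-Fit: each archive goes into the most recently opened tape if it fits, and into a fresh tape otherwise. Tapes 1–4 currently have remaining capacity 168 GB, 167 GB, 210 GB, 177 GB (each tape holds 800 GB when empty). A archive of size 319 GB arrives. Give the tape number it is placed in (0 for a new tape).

0

Next-Fit only looks at tape 4, which has 177 GB free.
319 GB does not fit, so a new tape is opened.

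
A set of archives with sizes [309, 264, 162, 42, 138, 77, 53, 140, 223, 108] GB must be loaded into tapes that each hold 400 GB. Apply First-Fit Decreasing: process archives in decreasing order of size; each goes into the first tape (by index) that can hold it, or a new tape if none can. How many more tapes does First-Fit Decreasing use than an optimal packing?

First-Fit Decreasing: [309,77] [264,108] [223,162] [140,138,53,42] → 4 tapes.
Total size 1516 GB; any packing needs at least ⌈1516/400⌉ = 4 tapes.
So 4 is already optimal.

0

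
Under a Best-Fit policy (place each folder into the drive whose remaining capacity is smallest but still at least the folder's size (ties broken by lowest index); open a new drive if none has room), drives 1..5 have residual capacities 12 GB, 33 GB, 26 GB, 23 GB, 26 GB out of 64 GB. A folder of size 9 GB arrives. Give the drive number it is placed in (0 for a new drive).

1

Drives with room: drive 1 (12 GB), drive 2 (33 GB), drive 3 (26 GB), drive 4 (23 GB), drive 5 (26 GB).
Tightest fit is drive 1 with 12 GB free.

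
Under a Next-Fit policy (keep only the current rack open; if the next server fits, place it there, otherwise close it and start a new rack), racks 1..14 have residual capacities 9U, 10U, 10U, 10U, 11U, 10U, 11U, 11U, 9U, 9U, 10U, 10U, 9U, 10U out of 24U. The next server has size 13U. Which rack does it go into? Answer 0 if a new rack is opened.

Next-Fit only looks at rack 14, which has 10U free.
13U does not fit, so a new rack is opened.

0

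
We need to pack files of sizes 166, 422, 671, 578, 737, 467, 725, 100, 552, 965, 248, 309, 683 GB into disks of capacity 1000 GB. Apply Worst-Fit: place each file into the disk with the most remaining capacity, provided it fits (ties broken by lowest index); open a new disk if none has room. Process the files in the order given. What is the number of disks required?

Put 166 GB in disk 1; 834 GB remain.
Put 422 GB in disk 1; 412 GB remain.
Put 671 GB in disk 2; 329 GB remain.
Put 578 GB in disk 3; 422 GB remain.
Put 737 GB in disk 4; 263 GB remain.
Put 467 GB in disk 5; 533 GB remain.
Put 725 GB in disk 6; 275 GB remain.
Put 100 GB in disk 5; 433 GB remain.
Put 552 GB in disk 7; 448 GB remain.
Put 965 GB in disk 8; 35 GB remain.
Put 248 GB in disk 7; 200 GB remain.
Put 309 GB in disk 5; 124 GB remain.
Put 683 GB in disk 9; 317 GB remain.

9 disks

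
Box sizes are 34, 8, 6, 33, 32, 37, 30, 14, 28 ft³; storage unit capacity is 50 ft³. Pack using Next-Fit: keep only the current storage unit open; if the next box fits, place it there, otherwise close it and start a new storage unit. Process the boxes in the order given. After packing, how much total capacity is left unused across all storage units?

Put 34 ft³ in storage unit 1; 16 ft³ remain.
Put 8 ft³ in storage unit 1; 8 ft³ remain.
Put 6 ft³ in storage unit 1; 2 ft³ remain.
Put 33 ft³ in storage unit 2; 17 ft³ remain.
Put 32 ft³ in storage unit 3; 18 ft³ remain.
Put 37 ft³ in storage unit 4; 13 ft³ remain.
Put 30 ft³ in storage unit 5; 20 ft³ remain.
Put 14 ft³ in storage unit 5; 6 ft³ remain.
Put 28 ft³ in storage unit 6; 22 ft³ remain.
6 storage units × 50 ft³ = 300 ft³; used 222 ft³; unused 78 ft³.

78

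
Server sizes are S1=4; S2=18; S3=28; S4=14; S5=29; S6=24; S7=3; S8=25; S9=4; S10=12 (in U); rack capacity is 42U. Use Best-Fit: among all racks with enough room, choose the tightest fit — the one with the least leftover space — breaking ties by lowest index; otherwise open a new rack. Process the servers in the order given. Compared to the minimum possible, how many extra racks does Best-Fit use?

1

Best-Fit: [4,18] [28,14] [29,3,4] [24] [25,12] → 5 racks.
Total size 161U; any packing needs at least ⌈161/42⌉ = 4 racks.
An optimal packing achieves that bound: [29,12] [28,14] [25,4,4,3] [24,18] → 4 racks.
Excess: 5 − 4 = 1.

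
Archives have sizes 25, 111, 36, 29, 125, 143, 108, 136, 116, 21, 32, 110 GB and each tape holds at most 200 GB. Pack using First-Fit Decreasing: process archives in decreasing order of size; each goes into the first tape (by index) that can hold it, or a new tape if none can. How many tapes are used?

Sorted descending: 143, 136, 125, 116, 111, 110, 108, 36, 32, 29, 25, 21.
143 GB → tape 1 (remaining 57 GB)
136 GB → tape 2 (remaining 64 GB)
125 GB → tape 3 (remaining 75 GB)
116 GB → tape 4 (remaining 84 GB)
111 GB → tape 5 (remaining 89 GB)
110 GB → tape 6 (remaining 90 GB)
108 GB → tape 7 (remaining 92 GB)
36 GB → tape 1 (remaining 21 GB)
32 GB → tape 2 (remaining 32 GB)
29 GB → tape 2 (remaining 3 GB)
25 GB → tape 3 (remaining 50 GB)
21 GB → tape 1 (remaining 0 GB)
Final tapes: [143,36,21] [136,32,29] [125,25] [116] [111] [110] [108].

7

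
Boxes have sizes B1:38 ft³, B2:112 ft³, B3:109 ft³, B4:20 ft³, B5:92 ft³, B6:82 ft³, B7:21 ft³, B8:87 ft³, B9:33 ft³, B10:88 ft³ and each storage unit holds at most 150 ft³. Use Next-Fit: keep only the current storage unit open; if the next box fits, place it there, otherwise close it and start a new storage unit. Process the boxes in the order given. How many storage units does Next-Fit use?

Put B1 (38 ft³) in storage unit 1; 112 ft³ remain.
Put B2 (112 ft³) in storage unit 1; 0 ft³ remain.
Put B3 (109 ft³) in storage unit 2; 41 ft³ remain.
Put B4 (20 ft³) in storage unit 2; 21 ft³ remain.
Put B5 (92 ft³) in storage unit 3; 58 ft³ remain.
Put B6 (82 ft³) in storage unit 4; 68 ft³ remain.
Put B7 (21 ft³) in storage unit 4; 47 ft³ remain.
Put B8 (87 ft³) in storage unit 5; 63 ft³ remain.
Put B9 (33 ft³) in storage unit 5; 30 ft³ remain.
Put B10 (88 ft³) in storage unit 6; 62 ft³ remain.

6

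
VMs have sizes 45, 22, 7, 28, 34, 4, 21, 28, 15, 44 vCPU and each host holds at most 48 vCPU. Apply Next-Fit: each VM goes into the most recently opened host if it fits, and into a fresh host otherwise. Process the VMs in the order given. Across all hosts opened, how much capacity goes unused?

88

Put 45 vCPU in host 1; 3 vCPU remain.
Put 22 vCPU in host 2; 26 vCPU remain.
Put 7 vCPU in host 2; 19 vCPU remain.
Put 28 vCPU in host 3; 20 vCPU remain.
Put 34 vCPU in host 4; 14 vCPU remain.
Put 4 vCPU in host 4; 10 vCPU remain.
Put 21 vCPU in host 5; 27 vCPU remain.
Put 28 vCPU in host 6; 20 vCPU remain.
Put 15 vCPU in host 6; 5 vCPU remain.
Put 44 vCPU in host 7; 4 vCPU remain.
7 hosts × 48 vCPU = 336 vCPU; used 248 vCPU; unused 88 vCPU.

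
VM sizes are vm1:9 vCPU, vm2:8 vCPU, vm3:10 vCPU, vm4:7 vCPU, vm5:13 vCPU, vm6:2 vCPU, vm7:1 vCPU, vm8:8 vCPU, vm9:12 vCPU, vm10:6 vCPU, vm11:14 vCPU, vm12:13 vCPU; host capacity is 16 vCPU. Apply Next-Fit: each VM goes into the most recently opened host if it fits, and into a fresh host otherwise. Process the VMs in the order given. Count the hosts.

10 hosts

host 1: place vm1 (9 vCPU), 7 vCPU left
host 2: place vm2 (8 vCPU), 8 vCPU left
host 3: place vm3 (10 vCPU), 6 vCPU left
host 4: place vm4 (7 vCPU), 9 vCPU left
host 5: place vm5 (13 vCPU), 3 vCPU left
host 5: place vm6 (2 vCPU), 1 vCPU left
host 5: place vm7 (1 vCPU), 0 vCPU left
host 6: place vm8 (8 vCPU), 8 vCPU left
host 7: place vm9 (12 vCPU), 4 vCPU left
host 8: place vm10 (6 vCPU), 10 vCPU left
host 9: place vm11 (14 vCPU), 2 vCPU left
host 10: place vm12 (13 vCPU), 3 vCPU left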